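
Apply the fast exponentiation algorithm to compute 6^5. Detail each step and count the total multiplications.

Computing 6^5 by squaring (build up from 6^1; each line after the first costs one multiplication):

6^1 = 6
6^2 = (6^1)^2 = 6^2 = 36
6^4 = (6^2)^2 = 36^2 = 1296
6^5 = 6 * 6^4 = 6 * 1296 = 7776

Result: 7776
Multiplications needed: 3 (3 lines after 6^1)

6^5 = 7776. Using exponentiation by squaring, this requires 3 multiplications. The key idea: if the exponent is even, square the half-power; if odd, multiply by the base once.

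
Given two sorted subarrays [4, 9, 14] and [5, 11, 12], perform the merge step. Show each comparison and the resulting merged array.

Merging process:

Compare 4 vs 5: take 4 from left. Merged: [4]
Compare 9 vs 5: take 5 from right. Merged: [4, 5]
Compare 9 vs 11: take 9 from left. Merged: [4, 5, 9]
Compare 14 vs 11: take 11 from right. Merged: [4, 5, 9, 11]
Compare 14 vs 12: take 12 from right. Merged: [4, 5, 9, 11, 12]
Append remaining from left: [14]. Merged: [4, 5, 9, 11, 12, 14]

Final merged array: [4, 5, 9, 11, 12, 14]
Total comparisons: 5

The merged array is [4, 5, 9, 11, 12, 14], requiring 5 comparisons. The merge step runs in O(n) time where n is the total number of elements.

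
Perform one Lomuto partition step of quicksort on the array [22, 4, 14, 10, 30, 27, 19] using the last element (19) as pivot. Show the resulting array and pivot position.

Lomuto partition with pivot = 19:

Initial array: [22, 4, 14, 10, 30, 27, 19]

arr[0]=22 > 19: no swap
arr[1]=4 <= 19: swap with position 0, array becomes [4, 22, 14, 10, 30, 27, 19]
arr[2]=14 <= 19: swap with position 1, array becomes [4, 14, 22, 10, 30, 27, 19]
arr[3]=10 <= 19: swap with position 2, array becomes [4, 14, 10, 22, 30, 27, 19]
arr[4]=30 > 19: no swap
arr[5]=27 > 19: no swap

Place pivot at position 3: [4, 14, 10, 19, 30, 27, 22]
Pivot position: 3

After partitioning with pivot 19, the array becomes [4, 14, 10, 19, 30, 27, 22]. The pivot is placed at index 3. All elements to the left of the pivot are <= 19, and all elements to the right are > 19.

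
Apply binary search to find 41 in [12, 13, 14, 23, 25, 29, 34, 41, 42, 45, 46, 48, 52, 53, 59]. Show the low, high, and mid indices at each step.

Binary search for 41 in [12, 13, 14, 23, 25, 29, 34, 41, 42, 45, 46, 48, 52, 53, 59]:

lo=0, hi=14, mid=7, arr[mid]=41 -> Found target at index 7!

Binary search finds 41 at index 7 after 1 comparisons. The search repeatedly halves the search space by comparing with the middle element.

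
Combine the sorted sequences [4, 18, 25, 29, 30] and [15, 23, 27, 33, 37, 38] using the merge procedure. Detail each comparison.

Merging process:

Compare 4 vs 15: take 4 from left. Merged: [4]
Compare 18 vs 15: take 15 from right. Merged: [4, 15]
Compare 18 vs 23: take 18 from left. Merged: [4, 15, 18]
Compare 25 vs 23: take 23 from right. Merged: [4, 15, 18, 23]
Compare 25 vs 27: take 25 from left. Merged: [4, 15, 18, 23, 25]
Compare 29 vs 27: take 27 from right. Merged: [4, 15, 18, 23, 25, 27]
Compare 29 vs 33: take 29 from left. Merged: [4, 15, 18, 23, 25, 27, 29]
Compare 30 vs 33: take 30 from left. Merged: [4, 15, 18, 23, 25, 27, 29, 30]
Append remaining from right: [33, 37, 38]. Merged: [4, 15, 18, 23, 25, 27, 29, 30, 33, 37, 38]

Final merged array: [4, 15, 18, 23, 25, 27, 29, 30, 33, 37, 38]
Total comparisons: 8

The merged array is [4, 15, 18, 23, 25, 27, 29, 30, 33, 37, 38], requiring 8 comparisons. The merge step runs in O(n) time where n is the total number of elements.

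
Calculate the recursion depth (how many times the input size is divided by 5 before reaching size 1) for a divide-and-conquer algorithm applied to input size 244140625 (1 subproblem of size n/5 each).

For divide and conquer with division factor 5:

Problem sizes at each level:
Level 0: 244140625
Level 1: 48828125
Level 2: 9765625
Level 3: 1953125
Level 4: 390625
Level 5: 78125
Level 6: 15625
Level 7: 3125
Level 8: 625
Level 9: 125
Level 10: 25
Level 11: 5
Level 12: 1

The root is level 0 and the size-1 base case is level 12 (the tree spans levels 0 through 12, i.e. 13 levels counting the root), so the depth is the number of divisions: log_5(244140625) = 12

The recursion tree depth is log_5(244140625) = 12. At each level, the problem size is divided by 5, so it takes 12 divisions to reduce to a base case of size 1. The algorithm makes 1 recursive call at each level.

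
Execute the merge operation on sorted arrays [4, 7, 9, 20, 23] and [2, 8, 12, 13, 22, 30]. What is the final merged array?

Merging process:

Compare 4 vs 2: take 2 from right. Merged: [2]
Compare 4 vs 8: take 4 from left. Merged: [2, 4]
Compare 7 vs 8: take 7 from left. Merged: [2, 4, 7]
Compare 9 vs 8: take 8 from right. Merged: [2, 4, 7, 8]
Compare 9 vs 12: take 9 from left. Merged: [2, 4, 7, 8, 9]
Compare 20 vs 12: take 12 from right. Merged: [2, 4, 7, 8, 9, 12]
Compare 20 vs 13: take 13 from right. Merged: [2, 4, 7, 8, 9, 12, 13]
Compare 20 vs 22: take 20 from left. Merged: [2, 4, 7, 8, 9, 12, 13, 20]
Compare 23 vs 22: take 22 from right. Merged: [2, 4, 7, 8, 9, 12, 13, 20, 22]
Compare 23 vs 30: take 23 from left. Merged: [2, 4, 7, 8, 9, 12, 13, 20, 22, 23]
Append remaining from right: [30]. Merged: [2, 4, 7, 8, 9, 12, 13, 20, 22, 23, 30]

Final merged array: [2, 4, 7, 8, 9, 12, 13, 20, 22, 23, 30]
Total comparisons: 10

The merged array is [2, 4, 7, 8, 9, 12, 13, 20, 22, 23, 30], requiring 10 comparisons. The merge step runs in O(n) time where n is the total number of elements.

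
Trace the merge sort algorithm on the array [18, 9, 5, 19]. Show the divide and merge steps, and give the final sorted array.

Merge sort trace:

Split: [18, 9, 5, 19] -> [18, 9] and [5, 19]
  Split: [18, 9] -> [18] and [9]
  Merge: [18] + [9] -> [9, 18]
  Split: [5, 19] -> [5] and [19]
  Merge: [5] + [19] -> [5, 19]
Merge: [9, 18] + [5, 19] -> [5, 9, 18, 19]

Final sorted array: [5, 9, 18, 19]

The merge sort proceeds by recursively splitting the array and merging sorted halves.
After all merges, the sorted array is [5, 9, 18, 19].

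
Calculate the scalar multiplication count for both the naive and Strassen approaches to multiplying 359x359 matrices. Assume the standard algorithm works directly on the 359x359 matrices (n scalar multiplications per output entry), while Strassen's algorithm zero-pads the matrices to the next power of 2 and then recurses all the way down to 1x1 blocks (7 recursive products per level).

Matrix multiplication for 359x359 matrices:

Strassen's algorithm requires power-of-2 dimensions. Pad 359x359 to 512x512 (next power of 2).

Standard algorithm: 359^3 = 46268279 multiplications
Strassen's algorithm: 7^(log2(512)) = 7^9 = 40353607 multiplications
Savings: 46268279 - 40353607 = 5914672 multiplications

Standard: 46268279 multiplications (359^3). Strassen: 40353607 multiplications (7^9, after padding to 512x512). Strassen reduces 8 recursive multiplications to 7 at each level.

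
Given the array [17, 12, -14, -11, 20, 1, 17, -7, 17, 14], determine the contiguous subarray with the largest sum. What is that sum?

Using Kadane's algorithm on [17, 12, -14, -11, 20, 1, 17, -7, 17, 14]:

Scanning through the array:
Position 1 (value 12): max_ending_here = 29, max_so_far = 29
Position 2 (value -14): max_ending_here = 15, max_so_far = 29
Position 3 (value -11): max_ending_here = 4, max_so_far = 29
Position 4 (value 20): max_ending_here = 24, max_so_far = 29
Position 5 (value 1): max_ending_here = 25, max_so_far = 29
Position 6 (value 17): max_ending_here = 42, max_so_far = 42
Position 7 (value -7): max_ending_here = 35, max_so_far = 42
Position 8 (value 17): max_ending_here = 52, max_so_far = 52
Position 9 (value 14): max_ending_here = 66, max_so_far = 66

Maximum subarray: [17, 12, -14, -11, 20, 1, 17, -7, 17, 14]
Maximum sum: 66

The maximum subarray is [17, 12, -14, -11, 20, 1, 17, -7, 17, 14] with sum 66. This subarray runs from index 0 to index 9.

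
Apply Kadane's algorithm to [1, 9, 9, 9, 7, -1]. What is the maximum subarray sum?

Using Kadane's algorithm on [1, 9, 9, 9, 7, -1]:

Scanning through the array:
Position 1 (value 9): max_ending_here = 10, max_so_far = 10
Position 2 (value 9): max_ending_here = 19, max_so_far = 19
Position 3 (value 9): max_ending_here = 28, max_so_far = 28
Position 4 (value 7): max_ending_here = 35, max_so_far = 35
Position 5 (value -1): max_ending_here = 34, max_so_far = 35

Maximum subarray: [1, 9, 9, 9, 7]
Maximum sum: 35

The maximum subarray is [1, 9, 9, 9, 7] with sum 35. This subarray runs from index 0 to index 4.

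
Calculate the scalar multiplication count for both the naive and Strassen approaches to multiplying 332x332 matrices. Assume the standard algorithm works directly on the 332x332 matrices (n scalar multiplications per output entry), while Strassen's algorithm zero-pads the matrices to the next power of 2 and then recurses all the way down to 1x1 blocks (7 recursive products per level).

Matrix multiplication for 332x332 matrices:

Strassen's algorithm requires power-of-2 dimensions. Pad 332x332 to 512x512 (next power of 2).

Standard algorithm: 332^3 = 36594368 multiplications
Strassen's algorithm: 7^(log2(512)) = 7^9 = 40353607 multiplications
Difference: 36594368 - 40353607 = -3759239 (Strassen uses MORE here due to padding overhead — for small or just-over-power-of-2 n, padding can outweigh the per-level savings)

Standard: 36594368 multiplications (332^3). Strassen: 40353607 multiplications (7^9, after padding to 512x512). Strassen reduces 8 recursive multiplications to 7 at each level.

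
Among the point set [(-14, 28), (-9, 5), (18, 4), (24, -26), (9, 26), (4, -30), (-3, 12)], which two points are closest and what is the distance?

Computing all pairwise distances among 7 points:

d((-14, 28), (-9, 5)) = 23.5372
d((-14, 28), (18, 4)) = 40.0
d((-14, 28), (24, -26)) = 66.0303
d((-14, 28), (9, 26)) = 23.0868
d((-14, 28), (4, -30)) = 60.7289
d((-14, 28), (-3, 12)) = 19.4165
d((-9, 5), (18, 4)) = 27.0185
d((-9, 5), (24, -26)) = 45.2769
d((-9, 5), (9, 26)) = 27.6586
d((-9, 5), (4, -30)) = 37.3363
d((-9, 5), (-3, 12)) = 9.2195 <-- minimum
d((18, 4), (24, -26)) = 30.5941
d((18, 4), (9, 26)) = 23.7697
d((18, 4), (4, -30)) = 36.7696
d((18, 4), (-3, 12)) = 22.4722
d((24, -26), (9, 26)) = 54.1202
d((24, -26), (4, -30)) = 20.3961
d((24, -26), (-3, 12)) = 46.6154
d((9, 26), (4, -30)) = 56.2228
d((9, 26), (-3, 12)) = 18.4391
d((4, -30), (-3, 12)) = 42.5793

Closest pair: (-9, 5) and (-3, 12) with distance 9.2195

The closest pair is (-9, 5) and (-3, 12) with Euclidean distance 9.2195. For 7 points, brute-force pairwise comparison is shown above. For large n, the divide-and-conquer algorithm (sort by x, recurse on halves, check the dividing strip) achieves O(n log n).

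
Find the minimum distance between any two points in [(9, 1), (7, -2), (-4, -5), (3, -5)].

Computing all pairwise distances among 4 points:

d((9, 1), (7, -2)) = 3.6056 <-- minimum
d((9, 1), (-4, -5)) = 14.3178
d((9, 1), (3, -5)) = 8.4853
d((7, -2), (-4, -5)) = 11.4018
d((7, -2), (3, -5)) = 5.0
d((-4, -5), (3, -5)) = 7.0

Closest pair: (9, 1) and (7, -2) with distance 3.6056

The closest pair is (9, 1) and (7, -2) with Euclidean distance 3.6056. For 4 points, brute-force pairwise comparison is shown above. For large n, the divide-and-conquer algorithm (sort by x, recurse on halves, check the dividing strip) achieves O(n log n).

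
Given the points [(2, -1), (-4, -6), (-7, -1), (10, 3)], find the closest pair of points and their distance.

Computing all pairwise distances among 4 points:

d((2, -1), (-4, -6)) = 7.8102
d((2, -1), (-7, -1)) = 9.0
d((2, -1), (10, 3)) = 8.9443
d((-4, -6), (-7, -1)) = 5.831 <-- minimum
d((-4, -6), (10, 3)) = 16.6433
d((-7, -1), (10, 3)) = 17.4642

Closest pair: (-4, -6) and (-7, -1) with distance 5.831

The closest pair is (-4, -6) and (-7, -1) with Euclidean distance 5.831. For 4 points, brute-force pairwise comparison is shown above. For large n, the divide-and-conquer algorithm (sort by x, recurse on halves, check the dividing strip) achieves O(n log n).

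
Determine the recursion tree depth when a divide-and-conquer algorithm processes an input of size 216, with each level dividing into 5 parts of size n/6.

For divide and conquer with division factor 6:

Problem sizes at each level:
Level 0: 216
Level 1: 36
Level 2: 6
Level 3: 1

The root is level 0 and the size-1 base case is level 3 (the tree spans levels 0 through 3, i.e. 4 levels counting the root), so the depth is the number of divisions: log_6(216) = 3

The recursion tree depth is log_6(216) = 3. At each level, the problem size is divided by 6, so it takes 3 divisions to reduce to a base case of size 1. The algorithm makes 5 recursive calls at each level.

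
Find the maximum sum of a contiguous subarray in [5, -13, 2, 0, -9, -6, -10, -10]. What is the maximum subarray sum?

Using Kadane's algorithm on [5, -13, 2, 0, -9, -6, -10, -10]:

Scanning through the array:
Position 1 (value -13): max_ending_here = -8, max_so_far = 5
Position 2 (value 2): max_ending_here = 2, max_so_far = 5
Position 3 (value 0): max_ending_here = 2, max_so_far = 5
Position 4 (value -9): max_ending_here = -7, max_so_far = 5
Position 5 (value -6): max_ending_here = -6, max_so_far = 5
Position 6 (value -10): max_ending_here = -10, max_so_far = 5
Position 7 (value -10): max_ending_here = -10, max_so_far = 5

Maximum subarray: [5]
Maximum sum: 5

The maximum subarray is [5] with sum 5. This subarray runs from index 0 to index 0.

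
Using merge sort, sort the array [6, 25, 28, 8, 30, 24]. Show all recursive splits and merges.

Merge sort trace:

Split: [6, 25, 28, 8, 30, 24] -> [6, 25, 28] and [8, 30, 24]
  Split: [6, 25, 28] -> [6] and [25, 28]
    Split: [25, 28] -> [25] and [28]
    Merge: [25] + [28] -> [25, 28]
  Merge: [6] + [25, 28] -> [6, 25, 28]
  Split: [8, 30, 24] -> [8] and [30, 24]
    Split: [30, 24] -> [30] and [24]
    Merge: [30] + [24] -> [24, 30]
  Merge: [8] + [24, 30] -> [8, 24, 30]
Merge: [6, 25, 28] + [8, 24, 30] -> [6, 8, 24, 25, 28, 30]

Final sorted array: [6, 8, 24, 25, 28, 30]

The merge sort proceeds by recursively splitting the array and merging sorted halves.
After all merges, the sorted array is [6, 8, 24, 25, 28, 30].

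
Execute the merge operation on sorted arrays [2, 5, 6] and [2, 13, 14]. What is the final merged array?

Merging process:

Compare 2 vs 2: take 2 from left. Merged: [2]
Compare 5 vs 2: take 2 from right. Merged: [2, 2]
Compare 5 vs 13: take 5 from left. Merged: [2, 2, 5]
Compare 6 vs 13: take 6 from left. Merged: [2, 2, 5, 6]
Append remaining from right: [13, 14]. Merged: [2, 2, 5, 6, 13, 14]

Final merged array: [2, 2, 5, 6, 13, 14]
Total comparisons: 4

The merged array is [2, 2, 5, 6, 13, 14], requiring 4 comparisons. The merge step runs in O(n) time where n is the total number of elements.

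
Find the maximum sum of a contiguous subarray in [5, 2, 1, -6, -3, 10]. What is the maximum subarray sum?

Using Kadane's algorithm on [5, 2, 1, -6, -3, 10]:

Scanning through the array:
Position 1 (value 2): max_ending_here = 7, max_so_far = 7
Position 2 (value 1): max_ending_here = 8, max_so_far = 8
Position 3 (value -6): max_ending_here = 2, max_so_far = 8
Position 4 (value -3): max_ending_here = -1, max_so_far = 8
Position 5 (value 10): max_ending_here = 10, max_so_far = 10

Maximum subarray: [10]
Maximum sum: 10

The maximum subarray is [10] with sum 10. This subarray runs from index 5 to index 5.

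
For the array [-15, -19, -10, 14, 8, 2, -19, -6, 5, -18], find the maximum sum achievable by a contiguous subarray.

Using Kadane's algorithm on [-15, -19, -10, 14, 8, 2, -19, -6, 5, -18]:

Scanning through the array:
Position 1 (value -19): max_ending_here = -19, max_so_far = -15
Position 2 (value -10): max_ending_here = -10, max_so_far = -10
Position 3 (value 14): max_ending_here = 14, max_so_far = 14
Position 4 (value 8): max_ending_here = 22, max_so_far = 22
Position 5 (value 2): max_ending_here = 24, max_so_far = 24
Position 6 (value -19): max_ending_here = 5, max_so_far = 24
Position 7 (value -6): max_ending_here = -1, max_so_far = 24
Position 8 (value 5): max_ending_here = 5, max_so_far = 24
Position 9 (value -18): max_ending_here = -13, max_so_far = 24

Maximum subarray: [14, 8, 2]
Maximum sum: 24

The maximum subarray is [14, 8, 2] with sum 24. This subarray runs from index 3 to index 5.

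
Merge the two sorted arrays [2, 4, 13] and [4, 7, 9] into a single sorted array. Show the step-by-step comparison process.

Merging process:

Compare 2 vs 4: take 2 from left. Merged: [2]
Compare 4 vs 4: take 4 from left. Merged: [2, 4]
Compare 13 vs 4: take 4 from right. Merged: [2, 4, 4]
Compare 13 vs 7: take 7 from right. Merged: [2, 4, 4, 7]
Compare 13 vs 9: take 9 from right. Merged: [2, 4, 4, 7, 9]
Append remaining from left: [13]. Merged: [2, 4, 4, 7, 9, 13]

Final merged array: [2, 4, 4, 7, 9, 13]
Total comparisons: 5

The merged array is [2, 4, 4, 7, 9, 13], requiring 5 comparisons. The merge step runs in O(n) time where n is the total number of elements.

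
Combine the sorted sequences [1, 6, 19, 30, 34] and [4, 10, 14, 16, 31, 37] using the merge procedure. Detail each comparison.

Merging process:

Compare 1 vs 4: take 1 from left. Merged: [1]
Compare 6 vs 4: take 4 from right. Merged: [1, 4]
Compare 6 vs 10: take 6 from left. Merged: [1, 4, 6]
Compare 19 vs 10: take 10 from right. Merged: [1, 4, 6, 10]
Compare 19 vs 14: take 14 from right. Merged: [1, 4, 6, 10, 14]
Compare 19 vs 16: take 16 from right. Merged: [1, 4, 6, 10, 14, 16]
Compare 19 vs 31: take 19 from left. Merged: [1, 4, 6, 10, 14, 16, 19]
Compare 30 vs 31: take 30 from left. Merged: [1, 4, 6, 10, 14, 16, 19, 30]
Compare 34 vs 31: take 31 from right. Merged: [1, 4, 6, 10, 14, 16, 19, 30, 31]
Compare 34 vs 37: take 34 from left. Merged: [1, 4, 6, 10, 14, 16, 19, 30, 31, 34]
Append remaining from right: [37]. Merged: [1, 4, 6, 10, 14, 16, 19, 30, 31, 34, 37]

Final merged array: [1, 4, 6, 10, 14, 16, 19, 30, 31, 34, 37]
Total comparisons: 10

The merged array is [1, 4, 6, 10, 14, 16, 19, 30, 31, 34, 37], requiring 10 comparisons. The merge step runs in O(n) time where n is the total number of elements.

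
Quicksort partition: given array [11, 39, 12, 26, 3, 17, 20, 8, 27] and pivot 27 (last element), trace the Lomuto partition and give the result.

Lomuto partition with pivot = 27:

Initial array: [11, 39, 12, 26, 3, 17, 20, 8, 27]

arr[0]=11 <= 27: swap with position 0, array becomes [11, 39, 12, 26, 3, 17, 20, 8, 27]
arr[1]=39 > 27: no swap
arr[2]=12 <= 27: swap with position 1, array becomes [11, 12, 39, 26, 3, 17, 20, 8, 27]
arr[3]=26 <= 27: swap with position 2, array becomes [11, 12, 26, 39, 3, 17, 20, 8, 27]
arr[4]=3 <= 27: swap with position 3, array becomes [11, 12, 26, 3, 39, 17, 20, 8, 27]
arr[5]=17 <= 27: swap with position 4, array becomes [11, 12, 26, 3, 17, 39, 20, 8, 27]
arr[6]=20 <= 27: swap with position 5, array becomes [11, 12, 26, 3, 17, 20, 39, 8, 27]
arr[7]=8 <= 27: swap with position 6, array becomes [11, 12, 26, 3, 17, 20, 8, 39, 27]

Place pivot at position 7: [11, 12, 26, 3, 17, 20, 8, 27, 39]
Pivot position: 7

After partitioning with pivot 27, the array becomes [11, 12, 26, 3, 17, 20, 8, 27, 39]. The pivot is placed at index 7. All elements to the left of the pivot are <= 27, and all elements to the right are > 27.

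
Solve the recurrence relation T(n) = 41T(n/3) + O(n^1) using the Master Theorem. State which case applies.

Master Theorem for T(n) = 41T(n/3) + O(n^1):

a = 41, b = 3, c = 1
log_b(a) = log_3(41) = 3.3802

Case 1: c = 1 < log_3(41) = 3.3802
T(n) = O(n^(log_3 41))

For T(n) = 41T(n/3) + O(n^1): log_3(41) = 3.3802. This is Case 1 of the Master Theorem (c < log_b(a), work dominated by leaves), giving O(n^(log_3 41)).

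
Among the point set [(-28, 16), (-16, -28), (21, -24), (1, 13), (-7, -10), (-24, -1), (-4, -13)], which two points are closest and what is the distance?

Computing all pairwise distances among 7 points:

d((-28, 16), (-16, -28)) = 45.607
d((-28, 16), (21, -24)) = 63.2535
d((-28, 16), (1, 13)) = 29.1548
d((-28, 16), (-7, -10)) = 33.4215
d((-28, 16), (-24, -1)) = 17.4642
d((-28, 16), (-4, -13)) = 37.6431
d((-16, -28), (21, -24)) = 37.2156
d((-16, -28), (1, 13)) = 44.3847
d((-16, -28), (-7, -10)) = 20.1246
d((-16, -28), (-24, -1)) = 28.1603
d((-16, -28), (-4, -13)) = 19.2094
d((21, -24), (1, 13)) = 42.0595
d((21, -24), (-7, -10)) = 31.305
d((21, -24), (-24, -1)) = 50.5371
d((21, -24), (-4, -13)) = 27.313
d((1, 13), (-7, -10)) = 24.3516
d((1, 13), (-24, -1)) = 28.6531
d((1, 13), (-4, -13)) = 26.4764
d((-7, -10), (-24, -1)) = 19.2354
d((-7, -10), (-4, -13)) = 4.2426 <-- minimum
d((-24, -1), (-4, -13)) = 23.3238

Closest pair: (-7, -10) and (-4, -13) with distance 4.2426

The closest pair is (-7, -10) and (-4, -13) with Euclidean distance 4.2426. For 7 points, brute-force pairwise comparison is shown above. For large n, the divide-and-conquer algorithm (sort by x, recurse on halves, check the dividing strip) achieves O(n log n).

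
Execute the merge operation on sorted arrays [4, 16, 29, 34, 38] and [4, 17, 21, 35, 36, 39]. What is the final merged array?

Merging process:

Compare 4 vs 4: take 4 from left. Merged: [4]
Compare 16 vs 4: take 4 from right. Merged: [4, 4]
Compare 16 vs 17: take 16 from left. Merged: [4, 4, 16]
Compare 29 vs 17: take 17 from right. Merged: [4, 4, 16, 17]
Compare 29 vs 21: take 21 from right. Merged: [4, 4, 16, 17, 21]
Compare 29 vs 35: take 29 from left. Merged: [4, 4, 16, 17, 21, 29]
Compare 34 vs 35: take 34 from left. Merged: [4, 4, 16, 17, 21, 29, 34]
Compare 38 vs 35: take 35 from right. Merged: [4, 4, 16, 17, 21, 29, 34, 35]
Compare 38 vs 36: take 36 from right. Merged: [4, 4, 16, 17, 21, 29, 34, 35, 36]
Compare 38 vs 39: take 38 from left. Merged: [4, 4, 16, 17, 21, 29, 34, 35, 36, 38]
Append remaining from right: [39]. Merged: [4, 4, 16, 17, 21, 29, 34, 35, 36, 38, 39]

Final merged array: [4, 4, 16, 17, 21, 29, 34, 35, 36, 38, 39]
Total comparisons: 10

The merged array is [4, 4, 16, 17, 21, 29, 34, 35, 36, 38, 39], requiring 10 comparisons. The merge step runs in O(n) time where n is the total number of elements.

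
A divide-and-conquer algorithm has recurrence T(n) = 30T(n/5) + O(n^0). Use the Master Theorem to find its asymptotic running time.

Master Theorem for T(n) = 30T(n/5) + O(n^0):

a = 30, b = 5, c = 0
log_b(a) = log_5(30) = 2.1133

Case 1: c = 0 < log_5(30) = 2.1133
T(n) = O(n^(log_5 30))

For T(n) = 30T(n/5) + O(n^0): log_5(30) = 2.1133. This is Case 1 of the Master Theorem (c < log_b(a), work dominated by leaves), giving O(n^(log_5 30)).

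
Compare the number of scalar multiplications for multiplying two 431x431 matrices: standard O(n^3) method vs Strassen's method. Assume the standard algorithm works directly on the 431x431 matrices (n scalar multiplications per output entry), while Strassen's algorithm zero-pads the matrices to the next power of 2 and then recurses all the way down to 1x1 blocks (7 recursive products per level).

Matrix multiplication for 431x431 matrices:

Strassen's algorithm requires power-of-2 dimensions. Pad 431x431 to 512x512 (next power of 2).

Standard algorithm: 431^3 = 80062991 multiplications
Strassen's algorithm: 7^(log2(512)) = 7^9 = 40353607 multiplications
Savings: 80062991 - 40353607 = 39709384 multiplications

Standard: 80062991 multiplications (431^3). Strassen: 40353607 multiplications (7^9, after padding to 512x512). Strassen reduces 8 recursive multiplications to 7 at each level.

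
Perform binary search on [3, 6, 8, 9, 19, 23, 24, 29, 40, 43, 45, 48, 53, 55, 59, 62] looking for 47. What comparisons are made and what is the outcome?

Binary search for 47 in [3, 6, 8, 9, 19, 23, 24, 29, 40, 43, 45, 48, 53, 55, 59, 62]:

lo=0, hi=15, mid=7, arr[mid]=29 -> 29 < 47, search right half
lo=8, hi=15, mid=11, arr[mid]=48 -> 48 > 47, search left half
lo=8, hi=10, mid=9, arr[mid]=43 -> 43 < 47, search right half
lo=10, hi=10, mid=10, arr[mid]=45 -> 45 < 47, search right half
lo=11 > hi=10, target 47 not found

Binary search determines that 47 is not in the array after 4 comparisons. The search space was exhausted without finding the target.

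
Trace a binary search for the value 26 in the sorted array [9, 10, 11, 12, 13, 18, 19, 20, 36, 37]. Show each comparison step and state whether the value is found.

Binary search for 26 in [9, 10, 11, 12, 13, 18, 19, 20, 36, 37]:

lo=0, hi=9, mid=4, arr[mid]=13 -> 13 < 26, search right half
lo=5, hi=9, mid=7, arr[mid]=20 -> 20 < 26, search right half
lo=8, hi=9, mid=8, arr[mid]=36 -> 36 > 26, search left half
lo=8 > hi=7, target 26 not found

Binary search determines that 26 is not in the array after 3 comparisons. The search space was exhausted without finding the target.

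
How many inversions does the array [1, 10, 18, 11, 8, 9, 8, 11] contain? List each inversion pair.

Finding inversions in [1, 10, 18, 11, 8, 9, 8, 11]:

(1, 4): arr[1]=10 > arr[4]=8
(1, 5): arr[1]=10 > arr[5]=9
(1, 6): arr[1]=10 > arr[6]=8
(2, 3): arr[2]=18 > arr[3]=11
(2, 4): arr[2]=18 > arr[4]=8
(2, 5): arr[2]=18 > arr[5]=9
(2, 6): arr[2]=18 > arr[6]=8
(2, 7): arr[2]=18 > arr[7]=11
(3, 4): arr[3]=11 > arr[4]=8
(3, 5): arr[3]=11 > arr[5]=9
(3, 6): arr[3]=11 > arr[6]=8
(5, 6): arr[5]=9 > arr[6]=8

Total inversions: 12

The array has 12 inversion(s): (1,4), (1,5), (1,6), (2,3), (2,4), (2,5), (2,6), (2,7), (3,4), (3,5), (3,6), (5,6). Each pair (i,j) satisfies i < j and arr[i] > arr[j].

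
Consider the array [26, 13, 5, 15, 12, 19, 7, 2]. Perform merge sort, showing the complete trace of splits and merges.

Merge sort trace:

Split: [26, 13, 5, 15, 12, 19, 7, 2] -> [26, 13, 5, 15] and [12, 19, 7, 2]
  Split: [26, 13, 5, 15] -> [26, 13] and [5, 15]
    Split: [26, 13] -> [26] and [13]
    Merge: [26] + [13] -> [13, 26]
    Split: [5, 15] -> [5] and [15]
    Merge: [5] + [15] -> [5, 15]
  Merge: [13, 26] + [5, 15] -> [5, 13, 15, 26]
  Split: [12, 19, 7, 2] -> [12, 19] and [7, 2]
    Split: [12, 19] -> [12] and [19]
    Merge: [12] + [19] -> [12, 19]
    Split: [7, 2] -> [7] and [2]
    Merge: [7] + [2] -> [2, 7]
  Merge: [12, 19] + [2, 7] -> [2, 7, 12, 19]
Merge: [5, 13, 15, 26] + [2, 7, 12, 19] -> [2, 5, 7, 12, 13, 15, 19, 26]

Final sorted array: [2, 5, 7, 12, 13, 15, 19, 26]

The merge sort proceeds by recursively splitting the array and merging sorted halves.
After all merges, the sorted array is [2, 5, 7, 12, 13, 15, 19, 26].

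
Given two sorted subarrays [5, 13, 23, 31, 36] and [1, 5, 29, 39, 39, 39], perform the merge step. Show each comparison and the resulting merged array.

Merging process:

Compare 5 vs 1: take 1 from right. Merged: [1]
Compare 5 vs 5: take 5 from left. Merged: [1, 5]
Compare 13 vs 5: take 5 from right. Merged: [1, 5, 5]
Compare 13 vs 29: take 13 from left. Merged: [1, 5, 5, 13]
Compare 23 vs 29: take 23 from left. Merged: [1, 5, 5, 13, 23]
Compare 31 vs 29: take 29 from right. Merged: [1, 5, 5, 13, 23, 29]
Compare 31 vs 39: take 31 from left. Merged: [1, 5, 5, 13, 23, 29, 31]
Compare 36 vs 39: take 36 from left. Merged: [1, 5, 5, 13, 23, 29, 31, 36]
Append remaining from right: [39, 39, 39]. Merged: [1, 5, 5, 13, 23, 29, 31, 36, 39, 39, 39]

Final merged array: [1, 5, 5, 13, 23, 29, 31, 36, 39, 39, 39]
Total comparisons: 8

The merged array is [1, 5, 5, 13, 23, 29, 31, 36, 39, 39, 39], requiring 8 comparisons. The merge step runs in O(n) time where n is the total number of elements.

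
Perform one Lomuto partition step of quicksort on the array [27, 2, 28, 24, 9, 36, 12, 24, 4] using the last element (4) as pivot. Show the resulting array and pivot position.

Lomuto partition with pivot = 4:

Initial array: [27, 2, 28, 24, 9, 36, 12, 24, 4]

arr[0]=27 > 4: no swap
arr[1]=2 <= 4: swap with position 0, array becomes [2, 27, 28, 24, 9, 36, 12, 24, 4]
arr[2]=28 > 4: no swap
arr[3]=24 > 4: no swap
arr[4]=9 > 4: no swap
arr[5]=36 > 4: no swap
arr[6]=12 > 4: no swap
arr[7]=24 > 4: no swap

Place pivot at position 1: [2, 4, 28, 24, 9, 36, 12, 24, 27]
Pivot position: 1

After partitioning with pivot 4, the array becomes [2, 4, 28, 24, 9, 36, 12, 24, 27]. The pivot is placed at index 1. All elements to the left of the pivot are <= 4, and all elements to the right are > 4.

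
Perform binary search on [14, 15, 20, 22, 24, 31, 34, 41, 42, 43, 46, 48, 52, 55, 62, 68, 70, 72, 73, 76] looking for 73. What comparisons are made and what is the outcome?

Binary search for 73 in [14, 15, 20, 22, 24, 31, 34, 41, 42, 43, 46, 48, 52, 55, 62, 68, 70, 72, 73, 76]:

lo=0, hi=19, mid=9, arr[mid]=43 -> 43 < 73, search right half
lo=10, hi=19, mid=14, arr[mid]=62 -> 62 < 73, search right half
lo=15, hi=19, mid=17, arr[mid]=72 -> 72 < 73, search right half
lo=18, hi=19, mid=18, arr[mid]=73 -> Found target at index 18!

Binary search finds 73 at index 18 after 4 comparisons. The search repeatedly halves the search space by comparing with the middle element.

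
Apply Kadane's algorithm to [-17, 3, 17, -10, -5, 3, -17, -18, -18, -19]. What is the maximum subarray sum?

Using Kadane's algorithm on [-17, 3, 17, -10, -5, 3, -17, -18, -18, -19]:

Scanning through the array:
Position 1 (value 3): max_ending_here = 3, max_so_far = 3
Position 2 (value 17): max_ending_here = 20, max_so_far = 20
Position 3 (value -10): max_ending_here = 10, max_so_far = 20
Position 4 (value -5): max_ending_here = 5, max_so_far = 20
Position 5 (value 3): max_ending_here = 8, max_so_far = 20
Position 6 (value -17): max_ending_here = -9, max_so_far = 20
Position 7 (value -18): max_ending_here = -18, max_so_far = 20
Position 8 (value -18): max_ending_here = -18, max_so_far = 20
Position 9 (value -19): max_ending_here = -19, max_so_far = 20

Maximum subarray: [3, 17]
Maximum sum: 20

The maximum subarray is [3, 17] with sum 20. This subarray runs from index 1 to index 2.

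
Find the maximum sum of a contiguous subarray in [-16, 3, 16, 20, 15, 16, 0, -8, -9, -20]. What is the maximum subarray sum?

Using Kadane's algorithm on [-16, 3, 16, 20, 15, 16, 0, -8, -9, -20]:

Scanning through the array:
Position 1 (value 3): max_ending_here = 3, max_so_far = 3
Position 2 (value 16): max_ending_here = 19, max_so_far = 19
Position 3 (value 20): max_ending_here = 39, max_so_far = 39
Position 4 (value 15): max_ending_here = 54, max_so_far = 54
Position 5 (value 16): max_ending_here = 70, max_so_far = 70
Position 6 (value 0): max_ending_here = 70, max_so_far = 70
Position 7 (value -8): max_ending_here = 62, max_so_far = 70
Position 8 (value -9): max_ending_here = 53, max_so_far = 70
Position 9 (value -20): max_ending_here = 33, max_so_far = 70

Maximum subarray: [3, 16, 20, 15, 16]
Maximum sum: 70

The maximum subarray is [3, 16, 20, 15, 16] with sum 70. This subarray runs from index 1 to index 5.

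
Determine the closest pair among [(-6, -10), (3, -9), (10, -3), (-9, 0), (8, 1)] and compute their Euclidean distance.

Computing all pairwise distances among 5 points:

d((-6, -10), (3, -9)) = 9.0554
d((-6, -10), (10, -3)) = 17.4642
d((-6, -10), (-9, 0)) = 10.4403
d((-6, -10), (8, 1)) = 17.8045
d((3, -9), (10, -3)) = 9.2195
d((3, -9), (-9, 0)) = 15.0
d((3, -9), (8, 1)) = 11.1803
d((10, -3), (-9, 0)) = 19.2354
d((10, -3), (8, 1)) = 4.4721 <-- minimum
d((-9, 0), (8, 1)) = 17.0294

Closest pair: (10, -3) and (8, 1) with distance 4.4721

The closest pair is (10, -3) and (8, 1) with Euclidean distance 4.4721. For 5 points, brute-force pairwise comparison is shown above. For large n, the divide-and-conquer algorithm (sort by x, recurse on halves, check the dividing strip) achieves O(n log n).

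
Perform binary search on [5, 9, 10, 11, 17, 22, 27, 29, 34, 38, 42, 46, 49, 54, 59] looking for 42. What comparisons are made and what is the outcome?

Binary search for 42 in [5, 9, 10, 11, 17, 22, 27, 29, 34, 38, 42, 46, 49, 54, 59]:

lo=0, hi=14, mid=7, arr[mid]=29 -> 29 < 42, search right half
lo=8, hi=14, mid=11, arr[mid]=46 -> 46 > 42, search left half
lo=8, hi=10, mid=9, arr[mid]=38 -> 38 < 42, search right half
lo=10, hi=10, mid=10, arr[mid]=42 -> Found target at index 10!

Binary search finds 42 at index 10 after 4 comparisons. The search repeatedly halves the search space by comparing with the middle element.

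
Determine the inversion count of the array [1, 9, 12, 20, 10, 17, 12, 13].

Finding inversions in [1, 9, 12, 20, 10, 17, 12, 13]:

(2, 4): arr[2]=12 > arr[4]=10
(3, 4): arr[3]=20 > arr[4]=10
(3, 5): arr[3]=20 > arr[5]=17
(3, 6): arr[3]=20 > arr[6]=12
(3, 7): arr[3]=20 > arr[7]=13
(5, 6): arr[5]=17 > arr[6]=12
(5, 7): arr[5]=17 > arr[7]=13

Total inversions: 7

The array has 7 inversion(s): (2,4), (3,4), (3,5), (3,6), (3,7), (5,6), (5,7). Each pair (i,j) satisfies i < j and arr[i] > arr[j].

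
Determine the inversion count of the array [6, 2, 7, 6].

Finding inversions in [6, 2, 7, 6]:

(0, 1): arr[0]=6 > arr[1]=2
(2, 3): arr[2]=7 > arr[3]=6

Total inversions: 2

The array has 2 inversion(s): (0,1), (2,3). Each pair (i,j) satisfies i < j and arr[i] > arr[j].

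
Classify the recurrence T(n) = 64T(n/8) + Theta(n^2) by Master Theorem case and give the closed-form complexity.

Master Theorem for T(n) = 64T(n/8) + O(n^2):

a = 64, b = 8, c = 2
log_b(a) = log_8(64) = 2.0000

Case 2: c = 2 = log_8(64) = 2.0000
T(n) = O(n^2 log n) = O(n^2 log n)

For T(n) = 64T(n/8) + O(n^2): log_8(64) = 2.0000. This is Case 2 of the Master Theorem (c = log_b(a), equal work at all levels), giving O(n^2 log n).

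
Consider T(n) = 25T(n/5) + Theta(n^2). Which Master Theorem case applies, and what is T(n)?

Master Theorem for T(n) = 25T(n/5) + O(n^2):

a = 25, b = 5, c = 2
log_b(a) = log_5(25) = 2.0000

Case 2: c = 2 = log_5(25) = 2.0000
T(n) = O(n^2 log n) = O(n^2 log n)

For T(n) = 25T(n/5) + O(n^2): log_5(25) = 2.0000. This is Case 2 of the Master Theorem (c = log_b(a), equal work at all levels), giving O(n^2 log n).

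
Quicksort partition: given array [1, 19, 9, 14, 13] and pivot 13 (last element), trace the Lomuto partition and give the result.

Lomuto partition with pivot = 13:

Initial array: [1, 19, 9, 14, 13]

arr[0]=1 <= 13: swap with position 0, array becomes [1, 19, 9, 14, 13]
arr[1]=19 > 13: no swap
arr[2]=9 <= 13: swap with position 1, array becomes [1, 9, 19, 14, 13]
arr[3]=14 > 13: no swap

Place pivot at position 2: [1, 9, 13, 14, 19]
Pivot position: 2

After partitioning with pivot 13, the array becomes [1, 9, 13, 14, 19]. The pivot is placed at index 2. All elements to the left of the pivot are <= 13, and all elements to the right are > 13.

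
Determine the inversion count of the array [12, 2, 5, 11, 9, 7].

Finding inversions in [12, 2, 5, 11, 9, 7]:

(0, 1): arr[0]=12 > arr[1]=2
(0, 2): arr[0]=12 > arr[2]=5
(0, 3): arr[0]=12 > arr[3]=11
(0, 4): arr[0]=12 > arr[4]=9
(0, 5): arr[0]=12 > arr[5]=7
(3, 4): arr[3]=11 > arr[4]=9
(3, 5): arr[3]=11 > arr[5]=7
(4, 5): arr[4]=9 > arr[5]=7

Total inversions: 8

The array has 8 inversion(s): (0,1), (0,2), (0,3), (0,4), (0,5), (3,4), (3,5), (4,5). Each pair (i,j) satisfies i < j and arr[i] > arr[j].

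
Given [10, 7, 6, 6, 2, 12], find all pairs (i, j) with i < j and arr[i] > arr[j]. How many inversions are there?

Finding inversions in [10, 7, 6, 6, 2, 12]:

(0, 1): arr[0]=10 > arr[1]=7
(0, 2): arr[0]=10 > arr[2]=6
(0, 3): arr[0]=10 > arr[3]=6
(0, 4): arr[0]=10 > arr[4]=2
(1, 2): arr[1]=7 > arr[2]=6
(1, 3): arr[1]=7 > arr[3]=6
(1, 4): arr[1]=7 > arr[4]=2
(2, 4): arr[2]=6 > arr[4]=2
(3, 4): arr[3]=6 > arr[4]=2

Total inversions: 9

The array has 9 inversion(s): (0,1), (0,2), (0,3), (0,4), (1,2), (1,3), (1,4), (2,4), (3,4). Each pair (i,j) satisfies i < j and arr[i] > arr[j].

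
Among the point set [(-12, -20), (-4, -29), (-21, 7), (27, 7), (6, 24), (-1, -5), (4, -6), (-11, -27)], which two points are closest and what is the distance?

Computing all pairwise distances among 8 points:

d((-12, -20), (-4, -29)) = 12.0416
d((-12, -20), (-21, 7)) = 28.4605
d((-12, -20), (27, 7)) = 47.4342
d((-12, -20), (6, 24)) = 47.5395
d((-12, -20), (-1, -5)) = 18.6011
d((-12, -20), (4, -6)) = 21.2603
d((-12, -20), (-11, -27)) = 7.0711
d((-4, -29), (-21, 7)) = 39.8121
d((-4, -29), (27, 7)) = 47.5079
d((-4, -29), (6, 24)) = 53.9351
d((-4, -29), (-1, -5)) = 24.1868
d((-4, -29), (4, -6)) = 24.3516
d((-4, -29), (-11, -27)) = 7.2801
d((-21, 7), (27, 7)) = 48.0
d((-21, 7), (6, 24)) = 31.9061
d((-21, 7), (-1, -5)) = 23.3238
d((-21, 7), (4, -6)) = 28.178
d((-21, 7), (-11, -27)) = 35.4401
d((27, 7), (6, 24)) = 27.0185
d((27, 7), (-1, -5)) = 30.4631
d((27, 7), (4, -6)) = 26.4197
d((27, 7), (-11, -27)) = 50.9902
d((6, 24), (-1, -5)) = 29.8329
d((6, 24), (4, -6)) = 30.0666
d((6, 24), (-11, -27)) = 53.7587
d((-1, -5), (4, -6)) = 5.099 <-- minimum
d((-1, -5), (-11, -27)) = 24.1661
d((4, -6), (-11, -27)) = 25.807

Closest pair: (-1, -5) and (4, -6) with distance 5.099

The closest pair is (-1, -5) and (4, -6) with Euclidean distance 5.099. For 8 points, brute-force pairwise comparison is shown above. For large n, the divide-and-conquer algorithm (sort by x, recurse on halves, check the dividing strip) achieves O(n log n).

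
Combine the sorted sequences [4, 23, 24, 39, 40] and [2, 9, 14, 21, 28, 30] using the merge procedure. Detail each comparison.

Merging process:

Compare 4 vs 2: take 2 from right. Merged: [2]
Compare 4 vs 9: take 4 from left. Merged: [2, 4]
Compare 23 vs 9: take 9 from right. Merged: [2, 4, 9]
Compare 23 vs 14: take 14 from right. Merged: [2, 4, 9, 14]
Compare 23 vs 21: take 21 from right. Merged: [2, 4, 9, 14, 21]
Compare 23 vs 28: take 23 from left. Merged: [2, 4, 9, 14, 21, 23]
Compare 24 vs 28: take 24 from left. Merged: [2, 4, 9, 14, 21, 23, 24]
Compare 39 vs 28: take 28 from right. Merged: [2, 4, 9, 14, 21, 23, 24, 28]
Compare 39 vs 30: take 30 from right. Merged: [2, 4, 9, 14, 21, 23, 24, 28, 30]
Append remaining from left: [39, 40]. Merged: [2, 4, 9, 14, 21, 23, 24, 28, 30, 39, 40]

Final merged array: [2, 4, 9, 14, 21, 23, 24, 28, 30, 39, 40]
Total comparisons: 9

The merged array is [2, 4, 9, 14, 21, 23, 24, 28, 30, 39, 40], requiring 9 comparisons. The merge step runs in O(n) time where n is the total number of elements.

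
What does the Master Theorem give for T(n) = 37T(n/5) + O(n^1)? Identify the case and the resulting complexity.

Master Theorem for T(n) = 37T(n/5) + O(n^1):

a = 37, b = 5, c = 1
log_b(a) = log_5(37) = 2.2436

Case 1: c = 1 < log_5(37) = 2.2436
T(n) = O(n^(log_5 37))

For T(n) = 37T(n/5) + O(n^1): log_5(37) = 2.2436. This is Case 1 of the Master Theorem (c < log_b(a), work dominated by leaves), giving O(n^(log_5 37)).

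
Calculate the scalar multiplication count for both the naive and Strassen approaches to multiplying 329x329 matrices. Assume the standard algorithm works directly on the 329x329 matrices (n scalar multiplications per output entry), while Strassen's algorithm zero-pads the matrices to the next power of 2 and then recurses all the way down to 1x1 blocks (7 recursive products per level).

Matrix multiplication for 329x329 matrices:

Strassen's algorithm requires power-of-2 dimensions. Pad 329x329 to 512x512 (next power of 2).

Standard algorithm: 329^3 = 35611289 multiplications
Strassen's algorithm: 7^(log2(512)) = 7^9 = 40353607 multiplications
Difference: 35611289 - 40353607 = -4742318 (Strassen uses MORE here due to padding overhead — for small or just-over-power-of-2 n, padding can outweigh the per-level savings)

Standard: 35611289 multiplications (329^3). Strassen: 40353607 multiplications (7^9, after padding to 512x512). Strassen reduces 8 recursive multiplications to 7 at each level.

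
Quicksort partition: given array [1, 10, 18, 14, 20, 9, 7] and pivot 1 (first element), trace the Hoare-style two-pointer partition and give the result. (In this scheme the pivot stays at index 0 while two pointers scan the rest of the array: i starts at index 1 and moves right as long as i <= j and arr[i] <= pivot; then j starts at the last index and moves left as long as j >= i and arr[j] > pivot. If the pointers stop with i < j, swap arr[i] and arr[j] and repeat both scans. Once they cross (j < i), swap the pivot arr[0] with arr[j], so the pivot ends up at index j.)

Hoare-style two-pointer partition with pivot = 1:

Initial array: [1, 10, 18, 14, 20, 9, 7]

Pointers start at i = 1, j = 6.
i ends at 1, j ends at 0: the pointers have crossed (j < i), so scanning stops.

j = 0, so swapping arr[0] with arr[j] leaves the pivot at position 0: [1, 10, 18, 14, 20, 9, 7]
Pivot position: 0

After partitioning with pivot 1, the array becomes [1, 10, 18, 14, 20, 9, 7]. The pivot is placed at index 0. All elements to the left of the pivot are <= 1, and all elements to the right are > 1.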